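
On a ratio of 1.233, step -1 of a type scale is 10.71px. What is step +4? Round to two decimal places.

The gap is 4 − (-1) = 5 steps, so the factor is 1.233^5.
10.71 × 1.233⁵ = 10.71 × 2.84981 ≈ 30.521

30.52px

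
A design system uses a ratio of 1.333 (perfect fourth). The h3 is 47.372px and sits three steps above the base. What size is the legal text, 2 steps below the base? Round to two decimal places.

Moving from step +3 to step -2 is 5 steps down, so divide by r⁵.
47.372 ÷ 1.333⁵ = 47.372 ÷ 4.20873 ≈ 11.256

11.26px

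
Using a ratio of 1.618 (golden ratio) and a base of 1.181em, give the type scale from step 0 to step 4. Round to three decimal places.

Step 0: 1.181em
Step 1: 1.181 × 1.618 = 1.911
Step 2: 1.181 × 1.618² = 3.092
Step 3: 1.181 × 1.618³ = 5.002
Step 4: 1.181 × 1.618⁴ = 8.094

1.181em, 1.911em, 3.092em, 5.002em, 8.094em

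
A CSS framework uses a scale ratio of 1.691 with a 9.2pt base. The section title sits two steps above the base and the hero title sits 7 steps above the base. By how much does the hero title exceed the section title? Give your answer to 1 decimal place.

Step 2: 9.2 × 1.691² = 26.307pt
Step 7: 9.2 × 1.691⁷ = 363.742pt
Difference: 363.742 − 26.307 = 337.435pt

337.4pt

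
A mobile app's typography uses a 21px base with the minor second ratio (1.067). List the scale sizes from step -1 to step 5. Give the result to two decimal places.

19.68px, 21.00px, 22.41px, 23.91px, 25.51px, 27.22px, 29.04px

Step -1: 21.0 ÷ 1.067 = 19.68
Step 0: 21px
Step 1: 21.0 × 1.067 = 22.41
Step 2: 21.0 × 1.067² = 23.91
Step 3: 21.0 × 1.067³ = 25.51
Step 4: 21.0 × 1.067⁴ = 27.22
Step 5: 21.0 × 1.067⁵ = 29.04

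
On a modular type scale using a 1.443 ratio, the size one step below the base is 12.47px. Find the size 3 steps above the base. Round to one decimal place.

The gap is 3 − (-1) = 4 steps, so the factor is 1.443^4.
12.47 × 1.443⁴ = 12.47 × 4.33576 ≈ 54.067

54.1px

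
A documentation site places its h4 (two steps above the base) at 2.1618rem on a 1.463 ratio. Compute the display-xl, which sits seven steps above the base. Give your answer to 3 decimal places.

Moving from step +2 to step +7 is 5 steps up, so multiply by r⁵.
2.1618 × 1.463⁵ = 2.1618 × 6.70227 ≈ 14.489

14.489rem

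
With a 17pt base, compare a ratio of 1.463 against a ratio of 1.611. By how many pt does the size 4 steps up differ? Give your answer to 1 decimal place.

At 1.463: 17.0 × 1.463⁴ = 77.880pt
At 1.611: 17.0 × 1.611⁴ = 114.507pt
Difference: 114.507 − 77.880 = 36.627pt

36.6pt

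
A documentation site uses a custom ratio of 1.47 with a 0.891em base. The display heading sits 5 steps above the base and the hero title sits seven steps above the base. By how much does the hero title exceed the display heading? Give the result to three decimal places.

7.100em

Step 5: 0.891 × 1.47⁵ = 6.11596em
Step 7: 0.891 × 1.47⁷ = 13.21597em
Difference: 13.21597 − 6.11596 = 7.10001em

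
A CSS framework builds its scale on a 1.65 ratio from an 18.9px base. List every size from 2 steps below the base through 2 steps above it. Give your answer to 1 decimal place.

Step -2: 18.9 ÷ 1.65² = 6.9
Step -1: 18.9 ÷ 1.65 = 11.5
Step 0: 18.9px
Step 1: 18.9 × 1.65 = 31.2
Step 2: 18.9 × 1.65² = 51.5

6.9px, 11.5px, 18.9px, 31.2px, 51.5px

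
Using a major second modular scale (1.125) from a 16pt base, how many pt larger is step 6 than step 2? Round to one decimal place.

Step 2: 16.0 × 1.125² = 20.250pt
Step 6: 16.0 × 1.125⁶ = 32.437pt
Difference: 32.437 − 20.250 = 12.187pt

12.2pt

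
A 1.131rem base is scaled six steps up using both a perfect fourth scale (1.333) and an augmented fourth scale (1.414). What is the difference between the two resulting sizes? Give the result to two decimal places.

2.69rem

Perfect fourth: 1.131 × 1.333⁶ = 6.3452rem
Augmented fourth: 1.131 × 1.414⁶ = 9.0398rem
Difference: 9.0398 − 6.3452 = 2.6946rem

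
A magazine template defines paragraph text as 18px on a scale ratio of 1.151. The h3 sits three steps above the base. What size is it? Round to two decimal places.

27.45px

A modular type scale is a geometric sequence: sizeₙ = base × rⁿ.
18.0 × 1.151³ = 18.0 × 1.52485 ≈ 27.45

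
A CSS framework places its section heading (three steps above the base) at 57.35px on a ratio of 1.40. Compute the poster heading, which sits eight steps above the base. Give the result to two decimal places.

Moving from step +3 to step +8 is 5 steps up, so multiply by r⁵.
57.35 × 1.40⁵ = 57.35 × 5.37824 ≈ 308.442

308.44px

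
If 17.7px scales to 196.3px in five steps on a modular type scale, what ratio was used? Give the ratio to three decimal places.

1.618

The ratio satisfies 17.7 × r⁵ = 196.3, so r = (196.3 / 17.7)^(1/5).
r = 11.0904^(1/5) ≈ 1.6180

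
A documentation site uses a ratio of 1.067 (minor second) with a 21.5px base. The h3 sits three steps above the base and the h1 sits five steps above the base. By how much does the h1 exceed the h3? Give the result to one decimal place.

Step 3: 21.5 × 1.067³ = 26.118px
Step 5: 21.5 × 1.067⁵ = 29.734px
Difference: 29.734 − 26.118 = 3.616px

3.6px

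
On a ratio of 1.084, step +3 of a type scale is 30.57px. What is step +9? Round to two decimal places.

49.60px

Moving from step +3 to step +9 is 6 steps up, so multiply by r⁶.
30.57 × 1.084⁶ = 30.57 × 1.62247 ≈ 49.599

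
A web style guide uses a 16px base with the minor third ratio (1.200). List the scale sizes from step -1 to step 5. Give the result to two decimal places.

13.33px, 16.00px, 19.20px, 23.04px, 27.65px, 33.18px, 39.81px

Step -1: 16.0 ÷ 1.200 = 13.33
Step 0: 16px
Step 1: 16.0 × 1.200 = 19.20
Step 2: 16.0 × 1.200² = 23.04
Step 3: 16.0 × 1.200³ = 27.65
Step 4: 16.0 × 1.200⁴ = 33.18
Step 5: 16.0 × 1.200⁵ = 39.81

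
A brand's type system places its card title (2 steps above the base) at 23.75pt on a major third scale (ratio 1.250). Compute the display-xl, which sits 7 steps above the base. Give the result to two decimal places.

72.48pt

The gap is 7 − (2) = 5 steps, so the factor is 1.250^5.
23.75 × 1.250⁵ = 23.75 × 3.05176 ≈ 72.479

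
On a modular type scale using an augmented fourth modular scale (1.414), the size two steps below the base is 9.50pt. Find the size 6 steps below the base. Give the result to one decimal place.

2.4pt

Moving from step -2 to step -6 is 4 steps down, so divide by r⁴.
9.50 ÷ 1.414⁴ = 9.50 ÷ 3.99758 ≈ 2.376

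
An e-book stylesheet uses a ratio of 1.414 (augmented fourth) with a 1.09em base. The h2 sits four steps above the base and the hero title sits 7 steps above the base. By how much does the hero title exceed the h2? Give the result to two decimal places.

Step 4: 1.09 × 1.414⁴ = 4.3574em
Step 7: 1.09 × 1.414⁷ = 12.3189em
Difference: 12.3189 − 4.3574 = 7.9615em

7.96em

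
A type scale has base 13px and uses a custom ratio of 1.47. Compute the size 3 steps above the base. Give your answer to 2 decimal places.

A modular type scale is a geometric sequence: sizeₙ = base × rⁿ.
13.0 × 1.47³ = 13.0 × 3.17652 ≈ 41.29

41.29px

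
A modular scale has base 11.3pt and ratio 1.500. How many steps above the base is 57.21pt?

4

1.500ⁿ = 57.21 / 11.3 = 5.0628
n = ln(5.0628) / ln(1.500) = 1.6219 / 0.4055 ≈ 4.00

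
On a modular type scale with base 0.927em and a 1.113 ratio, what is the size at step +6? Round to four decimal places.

0.927 × 1.113⁶ = 0.927 × 1.90095 ≈ 1.7622

1.7622em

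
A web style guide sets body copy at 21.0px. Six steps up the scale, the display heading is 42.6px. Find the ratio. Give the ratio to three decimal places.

r⁶ = 42.6 / 21.0, so r = (42.6/21.0)^(1/6).
r = 2.0286^(1/6) ≈ 1.1251

1.125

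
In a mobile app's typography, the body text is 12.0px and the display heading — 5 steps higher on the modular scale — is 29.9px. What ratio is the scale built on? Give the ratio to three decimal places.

The ratio satisfies 12.0 × r⁵ = 29.9, so r = (29.9 / 12.0)^(1/5).
r = 2.4917^(1/5) ≈ 1.2003

1.200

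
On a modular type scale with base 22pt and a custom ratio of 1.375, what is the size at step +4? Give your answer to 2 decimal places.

22.0 × 1.375⁴ = 22.0 × 3.57446 ≈ 78.64

78.64pt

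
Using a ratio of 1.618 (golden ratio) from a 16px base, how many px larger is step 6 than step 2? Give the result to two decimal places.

245.19px

Step 2: 16.0 × 1.618² = 41.8868px
Step 6: 16.0 × 1.618⁶ = 287.0722px
Difference: 287.0722 − 41.8868 = 245.1854px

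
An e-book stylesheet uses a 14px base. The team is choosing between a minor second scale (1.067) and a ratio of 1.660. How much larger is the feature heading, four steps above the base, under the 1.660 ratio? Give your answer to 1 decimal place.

88.2px

Minor second: 14.0 × 1.067⁴ = 18.146px
At 1.660: 14.0 × 1.660⁴ = 106.307px
Difference: 106.307 − 18.146 = 88.161px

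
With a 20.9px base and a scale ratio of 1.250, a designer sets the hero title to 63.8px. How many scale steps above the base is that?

1.250ⁿ = 63.8 / 20.9 = 3.0526
n = ln(3.0526) / ln(1.250) = 1.1160 / 0.2231 ≈ 5.00

5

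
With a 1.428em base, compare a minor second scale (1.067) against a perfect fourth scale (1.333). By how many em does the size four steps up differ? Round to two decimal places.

Minor second: 1.428 × 1.067⁴ = 1.8509em
Perfect fourth: 1.428 × 1.333⁴ = 4.5087em
Difference: 4.5087 − 1.8509 = 2.6578em

2.66em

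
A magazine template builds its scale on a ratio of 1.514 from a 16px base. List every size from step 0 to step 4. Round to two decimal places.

16.00px, 24.22px, 36.68px, 55.53px, 84.07px

Step 0: 16px
Step 1: 16.0 × 1.514 = 24.22
Step 2: 16.0 × 1.514² = 36.68
Step 3: 16.0 × 1.514³ = 55.53
Step 4: 16.0 × 1.514⁴ = 84.07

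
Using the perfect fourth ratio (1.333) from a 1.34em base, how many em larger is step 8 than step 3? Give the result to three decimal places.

10.184em

Step 3: 1.34 × 1.333³ = 3.17391em
Step 8: 1.34 × 1.333⁸ = 13.35814em
Difference: 13.35814 − 3.17391 = 10.18423em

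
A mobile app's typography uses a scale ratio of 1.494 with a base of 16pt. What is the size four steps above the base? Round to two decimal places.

79.71pt

Each step on a modular scale multiplies by the ratio, so the size n steps from the base is base × ratioⁿ.
16.0 × 1.494⁴ = 16.0 × 4.98198 ≈ 79.71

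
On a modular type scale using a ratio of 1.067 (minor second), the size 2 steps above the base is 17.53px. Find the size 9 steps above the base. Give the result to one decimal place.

The gap is 9 − (2) = 7 steps, so the factor is 1.067^7.
17.53 × 1.067⁷ = 17.53 × 1.57453 ≈ 27.602

27.6px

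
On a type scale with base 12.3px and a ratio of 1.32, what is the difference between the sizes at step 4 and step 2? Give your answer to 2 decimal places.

Step 2: 12.3 × 1.32² = 21.4315px
Step 4: 12.3 × 1.32⁴ = 37.3423px
Difference: 37.3423 − 21.4315 = 15.9108px

15.91px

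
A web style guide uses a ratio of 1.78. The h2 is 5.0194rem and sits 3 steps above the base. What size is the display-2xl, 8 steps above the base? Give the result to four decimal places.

Moving from step +3 to step +8 is 5 steps up, so multiply by r⁵.
5.0194 × 1.78⁵ = 5.0194 × 17.86899 ≈ 89.6916

89.6916rem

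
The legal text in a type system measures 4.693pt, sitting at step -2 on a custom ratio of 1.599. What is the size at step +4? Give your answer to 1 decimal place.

4.693 × 1.599⁶ = 4.693 × 16.71440 ≈ 78.441

78.4pt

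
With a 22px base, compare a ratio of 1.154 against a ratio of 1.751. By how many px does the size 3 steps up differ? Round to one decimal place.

84.3px

At 1.154: 22.0 × 1.154³ = 33.810px
At 1.751: 22.0 × 1.751³ = 118.108px
Difference: 118.108 − 33.810 = 84.298px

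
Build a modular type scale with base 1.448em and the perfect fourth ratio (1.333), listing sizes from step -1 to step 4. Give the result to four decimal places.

1.0863em, 1.4480em, 1.9302em, 2.5729em, 3.4297em, 4.5718em

Step -1: 1.448 ÷ 1.333 = 1.0863
Step 0: 1.448em
Step 1: 1.448 × 1.333 = 1.9302
Step 2: 1.448 × 1.333² = 2.5729
Step 3: 1.448 × 1.333³ = 3.4297
Step 4: 1.448 × 1.333⁴ = 4.5718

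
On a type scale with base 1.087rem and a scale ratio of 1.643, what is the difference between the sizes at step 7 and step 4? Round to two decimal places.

Step 4: 1.087 × 1.643⁴ = 7.9210rem
Step 7: 1.087 × 1.643⁷ = 35.1312rem
Difference: 35.1312 − 7.9210 = 27.2102rem

27.21rem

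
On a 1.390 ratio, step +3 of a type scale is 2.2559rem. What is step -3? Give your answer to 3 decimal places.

2.2559 ÷ 1.390⁶ = 2.2559 ÷ 7.21255 ≈ 0.313

0.313rem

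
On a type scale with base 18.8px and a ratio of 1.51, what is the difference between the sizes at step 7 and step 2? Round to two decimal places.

Step 2: 18.8 × 1.51² = 42.8659px
Step 7: 18.8 × 1.51⁷ = 336.5088px
Difference: 336.5088 − 42.8659 = 293.6429px

293.64px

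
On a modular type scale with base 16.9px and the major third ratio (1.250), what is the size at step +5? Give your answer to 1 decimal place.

16.9 × 1.250⁵ = 16.9 × 3.05176 ≈ 51.57

51.6px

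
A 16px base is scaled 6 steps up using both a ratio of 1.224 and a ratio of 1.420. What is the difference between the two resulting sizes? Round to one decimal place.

At 1.224: 16.0 × 1.224⁶ = 53.803px
At 1.420: 16.0 × 1.420⁶ = 131.175px
Difference: 131.175 − 53.803 = 77.372px

77.4px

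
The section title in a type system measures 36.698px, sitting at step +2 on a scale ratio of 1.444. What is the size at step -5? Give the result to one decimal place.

2.8px

Moving from step +2 to step -5 is 7 steps down, so divide by r⁷.
36.698 ÷ 1.444⁷ = 36.698 ÷ 13.09093 ≈ 2.803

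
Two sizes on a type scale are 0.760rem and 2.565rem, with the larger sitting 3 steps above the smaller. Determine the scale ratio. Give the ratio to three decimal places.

1.500

The ratio satisfies 0.760 × r³ = 2.565, so r = (2.565 / 0.760)^(1/3).
r = 3.3750^(1/3) ≈ 1.5000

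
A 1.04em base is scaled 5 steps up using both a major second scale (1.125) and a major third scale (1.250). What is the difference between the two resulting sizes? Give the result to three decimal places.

Major second: 1.04 × 1.125⁵ = 1.87411em
Major third: 1.04 × 1.250⁵ = 3.17383em
Difference: 3.17383 − 1.87411 = 1.29972em

1.300em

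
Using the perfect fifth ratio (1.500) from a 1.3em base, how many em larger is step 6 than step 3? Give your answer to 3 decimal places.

10.420em

Step 3: 1.3 × 1.500³ = 4.38750em
Step 6: 1.3 × 1.500⁶ = 14.80781em
Difference: 14.80781 − 4.38750 = 10.42031em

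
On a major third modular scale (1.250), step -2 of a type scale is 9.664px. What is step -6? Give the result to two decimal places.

3.96px

Moving from step -2 to step -6 is 4 steps down, so divide by r⁴.
9.664 ÷ 1.250⁴ = 9.664 ÷ 2.44141 ≈ 3.958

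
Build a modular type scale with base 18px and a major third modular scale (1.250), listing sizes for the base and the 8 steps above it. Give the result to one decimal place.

Step 0: 18px
Step 1: 18.0 × 1.250 = 22.5
Step 2: 18.0 × 1.250² = 28.1
Step 3: 18.0 × 1.250³ = 35.2
Step 4: 18.0 × 1.250⁴ = 43.9
Step 5: 18.0 × 1.250⁵ = 54.9
Step 6: 18.0 × 1.250⁶ = 68.7
Step 7: 18.0 × 1.250⁷ = 85.8
Step 8: 18.0 × 1.250⁸ = 107.3

18.0px, 22.5px, 28.1px, 35.2px, 43.9px, 54.9px, 68.7px, 85.8px, 107.3px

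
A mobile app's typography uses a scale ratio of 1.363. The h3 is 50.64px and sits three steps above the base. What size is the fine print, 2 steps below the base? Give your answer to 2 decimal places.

50.64 ÷ 1.363⁵ = 50.64 ÷ 4.70413 ≈ 10.765

10.77px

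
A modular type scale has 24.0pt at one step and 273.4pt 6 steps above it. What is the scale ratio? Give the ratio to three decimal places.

r⁶ = 273.4 / 24.0, so r = (273.4/24.0)^(1/6).
r = 11.3917^(1/6) ≈ 1.5000

1.500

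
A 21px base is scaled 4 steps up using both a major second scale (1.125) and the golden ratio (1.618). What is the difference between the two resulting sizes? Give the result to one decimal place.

Major second: 21.0 × 1.125⁴ = 33.638px
Golden ratio: 21.0 × 1.618⁴ = 143.924px
Difference: 143.924 − 33.638 = 110.286px

110.3px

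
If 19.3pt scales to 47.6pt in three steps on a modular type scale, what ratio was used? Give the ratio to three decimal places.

1.351

r³ = 47.6 / 19.3, so r = (47.6/19.3)^(1/3).
r = 2.4663^(1/3) ≈ 1.3511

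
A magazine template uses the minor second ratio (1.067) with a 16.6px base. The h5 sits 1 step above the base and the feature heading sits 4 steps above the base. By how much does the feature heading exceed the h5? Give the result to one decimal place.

Step 1: 16.6 × 1.067 = 17.712px
Step 4: 16.6 × 1.067⁴ = 21.516px
Difference: 21.516 − 17.712 = 3.804px

3.8px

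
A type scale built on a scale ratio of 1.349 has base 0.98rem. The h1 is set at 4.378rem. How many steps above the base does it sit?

1.349ⁿ = 4.378 / 0.98 = 4.4673
n = ln(4.4673) / ln(1.349) = 1.4968 / 0.2994 ≈ 5.00

5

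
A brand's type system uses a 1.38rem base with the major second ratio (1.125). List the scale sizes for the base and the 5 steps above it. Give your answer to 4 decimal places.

Step 0: 1.38rem
Step 1: 1.38 × 1.125 = 1.5525
Step 2: 1.38 × 1.125² = 1.7466
Step 3: 1.38 × 1.125³ = 1.9649
Step 4: 1.38 × 1.125⁴ = 2.2105
Step 5: 1.38 × 1.125⁵ = 2.4868

1.3800rem, 1.5525rem, 1.7466rem, 1.9649rem, 2.2105rem, 2.4868rem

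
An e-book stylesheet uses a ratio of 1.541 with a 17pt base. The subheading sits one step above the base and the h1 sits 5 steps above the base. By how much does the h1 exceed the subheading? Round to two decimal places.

121.53pt

Step 1: 17.0 × 1.541 = 26.1970pt
Step 5: 17.0 × 1.541⁵ = 147.7278pt
Difference: 147.7278 − 26.1970 = 121.5308pt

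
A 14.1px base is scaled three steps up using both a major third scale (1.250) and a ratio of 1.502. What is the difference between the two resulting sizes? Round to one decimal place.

20.2px

Major third: 14.1 × 1.250³ = 27.539px
At 1.502: 14.1 × 1.502³ = 47.778px
Difference: 47.778 − 27.539 = 20.239px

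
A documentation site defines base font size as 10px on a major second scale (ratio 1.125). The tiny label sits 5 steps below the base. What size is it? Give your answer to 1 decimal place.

5.5px

Every step multiplies by the scale ratio.
10.0 ÷ 1.125⁵ = 10.0 ÷ 1.80203 ≈ 5.55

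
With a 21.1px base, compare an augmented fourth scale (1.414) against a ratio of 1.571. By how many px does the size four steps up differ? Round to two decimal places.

44.18px

Augmented fourth: 21.1 × 1.414⁴ = 84.3490px
At 1.571: 21.1 × 1.571⁴ = 128.5249px
Difference: 128.5249 − 84.3490 = 44.1759px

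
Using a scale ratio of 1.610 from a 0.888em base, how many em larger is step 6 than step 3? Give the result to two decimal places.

Step 3: 0.888 × 1.610³ = 3.7059em
Step 6: 0.888 × 1.610⁶ = 15.4657em
Difference: 15.4657 − 3.7059 = 11.7598em

11.76em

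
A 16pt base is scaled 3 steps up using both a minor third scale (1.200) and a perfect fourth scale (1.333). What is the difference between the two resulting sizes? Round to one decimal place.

10.2pt

Minor third: 16.0 × 1.200³ = 27.648pt
Perfect fourth: 16.0 × 1.333³ = 37.897pt
Difference: 37.897 − 27.648 = 10.249pt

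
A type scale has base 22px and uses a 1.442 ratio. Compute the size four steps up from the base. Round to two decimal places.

Every step multiplies by the scale ratio.
22.0 × 1.442⁴ = 22.0 × 4.32375 ≈ 95.12

95.12px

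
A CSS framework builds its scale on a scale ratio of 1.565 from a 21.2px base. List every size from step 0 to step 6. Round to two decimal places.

21.20px, 33.18px, 51.92px, 81.26px, 127.17px, 199.02px, 311.47px

Step 0: 21.2px
Step 1: 21.2 × 1.565 = 33.18
Step 2: 21.2 × 1.565² = 51.92
Step 3: 21.2 × 1.565³ = 81.26
Step 4: 21.2 × 1.565⁴ = 127.17
Step 5: 21.2 × 1.565⁵ = 199.02
Step 6: 21.2 × 1.565⁶ = 311.47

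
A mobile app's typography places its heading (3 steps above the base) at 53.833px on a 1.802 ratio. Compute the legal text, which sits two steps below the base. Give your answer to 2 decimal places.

2.83px

Moving from step +3 to step -2 is 5 steps down, so divide by r⁵.
53.833 ÷ 1.802⁵ = 53.833 ÷ 19.00089 ≈ 2.833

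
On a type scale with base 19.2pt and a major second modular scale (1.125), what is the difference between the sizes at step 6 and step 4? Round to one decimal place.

8.2pt

Step 4: 19.2 × 1.125⁴ = 30.755pt
Step 6: 19.2 × 1.125⁶ = 38.924pt
Difference: 38.924 − 30.755 = 8.169pt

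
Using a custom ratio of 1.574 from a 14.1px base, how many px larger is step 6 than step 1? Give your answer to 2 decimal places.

192.22px

Step 1: 14.1 × 1.574 = 22.1934px
Step 6: 14.1 × 1.574⁶ = 214.4112px
Difference: 214.4112 − 22.1934 = 192.2178px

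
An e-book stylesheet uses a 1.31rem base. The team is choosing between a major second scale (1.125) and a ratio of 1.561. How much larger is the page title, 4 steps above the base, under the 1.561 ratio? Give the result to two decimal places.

Major second: 1.31 × 1.125⁴ = 2.0984rem
At 1.561: 1.31 × 1.561⁴ = 7.7783rem
Difference: 7.7783 − 2.0984 = 5.6799rem

5.68rem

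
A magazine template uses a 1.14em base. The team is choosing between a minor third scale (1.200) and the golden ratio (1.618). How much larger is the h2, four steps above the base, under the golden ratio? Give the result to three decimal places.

5.449em

Minor third: 1.14 × 1.200⁴ = 2.36390em
Golden ratio: 1.14 × 1.618⁴ = 7.81302em
Difference: 7.81302 − 2.36390 = 5.44912em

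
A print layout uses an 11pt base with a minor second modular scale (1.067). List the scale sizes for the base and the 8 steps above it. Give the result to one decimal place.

Step 0: 11pt
Step 1: 11.0 × 1.067 = 11.7
Step 2: 11.0 × 1.067² = 12.5
Step 3: 11.0 × 1.067³ = 13.4
Step 4: 11.0 × 1.067⁴ = 14.3
Step 5: 11.0 × 1.067⁵ = 15.2
Step 6: 11.0 × 1.067⁶ = 16.2
Step 7: 11.0 × 1.067⁷ = 17.3
Step 8: 11.0 × 1.067⁸ = 18.5

11.0pt, 11.7pt, 12.5pt, 13.4pt, 14.3pt, 15.2pt, 16.2pt, 17.3pt, 18.5pt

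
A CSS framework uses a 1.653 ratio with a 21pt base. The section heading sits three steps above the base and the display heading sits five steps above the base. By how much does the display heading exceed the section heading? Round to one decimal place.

Step 3: 21.0 × 1.653³ = 94.850pt
Step 5: 21.0 × 1.653⁵ = 259.169pt
Difference: 259.169 − 94.850 = 164.319pt

164.3pt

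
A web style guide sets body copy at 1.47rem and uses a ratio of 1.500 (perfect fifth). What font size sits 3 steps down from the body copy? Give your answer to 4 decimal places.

Each step on a modular scale multiplies by the ratio, so the size n steps from the base is base × ratioⁿ.
1.47 ÷ 1.500³ = 1.47 ÷ 3.37500 ≈ 0.4356

0.4356rem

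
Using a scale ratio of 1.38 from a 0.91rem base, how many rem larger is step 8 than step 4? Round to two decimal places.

Step 4: 0.91 × 1.38⁴ = 3.3003rem
Step 8: 0.91 × 1.38⁸ = 11.9694rem
Difference: 11.9694 − 3.3003 = 8.6691rem

8.67rem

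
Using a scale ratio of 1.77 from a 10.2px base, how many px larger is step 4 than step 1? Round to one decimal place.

Step 1: 10.2 × 1.77 = 18.054px
Step 4: 10.2 × 1.77⁴ = 100.114px
Difference: 100.114 − 18.054 = 82.060px

82.1px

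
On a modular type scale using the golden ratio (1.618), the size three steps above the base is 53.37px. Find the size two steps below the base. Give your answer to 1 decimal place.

4.8px

The gap is -2 − (3) = -5 steps, so the factor is 1.618^-5.
53.37 ÷ 1.618⁵ = 53.37 ÷ 11.08901 ≈ 4.813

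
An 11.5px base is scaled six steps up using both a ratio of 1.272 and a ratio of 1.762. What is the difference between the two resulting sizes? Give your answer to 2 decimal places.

295.43px

At 1.272: 11.5 × 1.272⁶ = 48.7103px
At 1.762: 11.5 × 1.762⁶ = 344.1385px
Difference: 344.1385 − 48.7103 = 295.4282px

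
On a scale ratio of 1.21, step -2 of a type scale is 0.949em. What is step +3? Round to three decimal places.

2.461em

0.949 × 1.21⁵ = 0.949 × 2.59374 ≈ 2.461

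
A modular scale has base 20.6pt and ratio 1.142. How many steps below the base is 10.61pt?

1.142ⁿ = 20.6 / 10.61 = 1.9416
n = ln(1.9416) / ln(1.142) = 0.6635 / 0.1328 ≈ 5.00

5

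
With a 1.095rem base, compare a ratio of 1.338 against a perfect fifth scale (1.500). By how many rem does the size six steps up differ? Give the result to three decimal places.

6.190rem

At 1.338: 1.095 × 1.338⁶ = 6.28276rem
Perfect fifth: 1.095 × 1.500⁶ = 12.47273rem
Difference: 12.47273 − 6.28276 = 6.18997rem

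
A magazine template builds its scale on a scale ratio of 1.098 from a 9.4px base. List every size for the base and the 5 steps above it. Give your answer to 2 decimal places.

Step 0: 9.4px
Step 1: 9.4 × 1.098 = 10.32
Step 2: 9.4 × 1.098² = 11.33
Step 3: 9.4 × 1.098³ = 12.44
Step 4: 9.4 × 1.098⁴ = 13.66
Step 5: 9.4 × 1.098⁵ = 15.00

9.40px, 10.32px, 11.33px, 12.44px, 13.66px, 15.00px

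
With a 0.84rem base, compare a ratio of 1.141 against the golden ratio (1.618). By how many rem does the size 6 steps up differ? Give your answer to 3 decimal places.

At 1.141: 0.84 × 1.141⁶ = 1.85350rem
Golden ratio: 0.84 × 1.618⁶ = 15.07129rem
Difference: 15.07129 − 1.85350 = 13.21779rem

13.218rem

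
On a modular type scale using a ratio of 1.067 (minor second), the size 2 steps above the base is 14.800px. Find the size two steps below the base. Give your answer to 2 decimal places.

14.800 ÷ 1.067⁴ = 14.800 ÷ 1.29616 ≈ 11.418

11.42px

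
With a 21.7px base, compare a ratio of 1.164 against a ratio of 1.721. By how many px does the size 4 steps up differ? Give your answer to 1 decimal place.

At 1.164: 21.7 × 1.164⁴ = 39.836px
At 1.721: 21.7 × 1.721⁴ = 190.363px
Difference: 190.363 − 39.836 = 150.527px

150.5px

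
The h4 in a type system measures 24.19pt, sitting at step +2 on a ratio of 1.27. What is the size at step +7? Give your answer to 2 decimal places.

The gap is 7 − (2) = 5 steps, so the factor is 1.27^5.
24.19 × 1.27⁵ = 24.19 × 3.30384 ≈ 79.920

79.92pt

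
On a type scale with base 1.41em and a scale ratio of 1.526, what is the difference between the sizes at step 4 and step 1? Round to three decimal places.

5.494em

Step 1: 1.41 × 1.526 = 2.15166em
Step 4: 1.41 × 1.526⁴ = 7.64605em
Difference: 7.64605 − 2.15166 = 5.49439em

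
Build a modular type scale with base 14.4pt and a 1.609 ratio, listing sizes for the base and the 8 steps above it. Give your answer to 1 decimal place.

14.4pt, 23.2pt, 37.3pt, 60.0pt, 96.5pt, 155.3pt, 249.9pt, 402.0pt, 646.9pt

Step 0: 14.4pt
Step 1: 14.4 × 1.609 = 23.2
Step 2: 14.4 × 1.609² = 37.3
Step 3: 14.4 × 1.609³ = 60.0
Step 4: 14.4 × 1.609⁴ = 96.5
Step 5: 14.4 × 1.609⁵ = 155.3
Step 6: 14.4 × 1.609⁶ = 249.9
Step 7: 14.4 × 1.609⁷ = 402.0
Step 8: 14.4 × 1.609⁸ = 646.9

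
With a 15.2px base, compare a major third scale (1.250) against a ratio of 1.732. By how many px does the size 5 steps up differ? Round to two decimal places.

190.52px

Major third: 15.2 × 1.250⁵ = 46.3867px
At 1.732: 15.2 × 1.732⁵ = 236.9098px
Difference: 236.9098 − 46.3867 = 190.5231px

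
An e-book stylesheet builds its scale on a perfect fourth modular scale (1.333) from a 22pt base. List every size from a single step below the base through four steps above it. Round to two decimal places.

16.50pt, 22.00pt, 29.33pt, 39.09pt, 52.11pt, 69.46pt

Step -1: 22.0 ÷ 1.333 = 16.50
Step 0: 22pt
Step 1: 22.0 × 1.333 = 29.33
Step 2: 22.0 × 1.333² = 39.09
Step 3: 22.0 × 1.333³ = 52.11
Step 4: 22.0 × 1.333⁴ = 69.46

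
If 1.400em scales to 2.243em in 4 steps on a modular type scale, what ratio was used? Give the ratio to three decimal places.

1.125

r⁴ = 2.243 / 1.400, so r = (2.243/1.400)^(1/4).
r = 1.6021^(1/4) ≈ 1.1251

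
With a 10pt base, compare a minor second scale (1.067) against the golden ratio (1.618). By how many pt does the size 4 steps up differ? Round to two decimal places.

Minor second: 10.0 × 1.067⁴ = 12.9616pt
Golden ratio: 10.0 × 1.618⁴ = 68.5353pt
Difference: 68.5353 − 12.9616 = 55.5737pt

55.57pt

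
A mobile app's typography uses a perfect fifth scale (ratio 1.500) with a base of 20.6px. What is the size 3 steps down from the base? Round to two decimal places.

6.10px

20.6 ÷ 1.500³ = 20.6 ÷ 3.37500 ≈ 6.10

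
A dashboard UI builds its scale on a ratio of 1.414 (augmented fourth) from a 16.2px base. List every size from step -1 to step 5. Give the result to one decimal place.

11.5px, 16.2px, 22.9px, 32.4px, 45.8px, 64.8px, 91.6px

Step -1: 16.2 ÷ 1.414 = 11.5
Step 0: 16.2px
Step 1: 16.2 × 1.414 = 22.9
Step 2: 16.2 × 1.414² = 32.4
Step 3: 16.2 × 1.414³ = 45.8
Step 4: 16.2 × 1.414⁴ = 64.8
Step 5: 16.2 × 1.414⁵ = 91.6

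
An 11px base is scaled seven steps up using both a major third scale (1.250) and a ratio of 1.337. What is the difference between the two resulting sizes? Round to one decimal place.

31.6px

Major third: 11.0 × 1.250⁷ = 52.452px
At 1.337: 11.0 × 1.337⁷ = 84.006px
Difference: 84.006 − 52.452 = 31.554px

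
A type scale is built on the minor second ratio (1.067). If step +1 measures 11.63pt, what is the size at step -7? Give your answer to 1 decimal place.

6.9pt

11.63 ÷ 1.067⁸ = 11.63 ÷ 1.68002 ≈ 6.923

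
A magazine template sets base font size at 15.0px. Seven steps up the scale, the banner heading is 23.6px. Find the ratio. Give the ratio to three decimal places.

1.067

r⁷ = 23.6 / 15.0, so r = (23.6/15.0)^(1/7).
r = 1.5733^(1/7) ≈ 1.0669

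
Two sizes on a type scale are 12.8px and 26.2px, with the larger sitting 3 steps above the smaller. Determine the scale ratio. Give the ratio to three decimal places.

1.270

The ratio satisfies 12.8 × r³ = 26.2, so r = (26.2 / 12.8)^(1/3).
r = 2.0469^(1/3) ≈ 1.2697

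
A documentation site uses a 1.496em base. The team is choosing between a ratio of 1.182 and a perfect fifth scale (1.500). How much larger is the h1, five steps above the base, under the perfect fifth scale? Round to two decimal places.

7.91em

At 1.182: 1.496 × 1.182⁵ = 3.4516em
Perfect fifth: 1.496 × 1.500⁵ = 11.3603em
Difference: 11.3603 − 3.4516 = 7.9087em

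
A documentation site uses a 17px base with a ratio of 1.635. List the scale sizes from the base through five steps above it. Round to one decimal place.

17.0px, 27.8px, 45.4px, 74.3px, 121.5px, 198.6px

Step 0: 17px
Step 1: 17.0 × 1.635 = 27.8
Step 2: 17.0 × 1.635² = 45.4
Step 3: 17.0 × 1.635³ = 74.3
Step 4: 17.0 × 1.635⁴ = 121.5
Step 5: 17.0 × 1.635⁵ = 198.6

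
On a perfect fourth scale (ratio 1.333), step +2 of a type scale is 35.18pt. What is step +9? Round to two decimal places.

263.09pt

The gap is 9 − (2) = 7 steps, so the factor is 1.333^7.
35.18 × 1.333⁷ = 35.18 × 7.47844 ≈ 263.092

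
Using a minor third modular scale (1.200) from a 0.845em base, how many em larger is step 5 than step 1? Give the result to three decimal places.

Step 1: 0.845 × 1.200 = 1.01400em
Step 5: 0.845 × 1.200⁵ = 2.10263em
Difference: 2.10263 − 1.01400 = 1.08863em

1.089em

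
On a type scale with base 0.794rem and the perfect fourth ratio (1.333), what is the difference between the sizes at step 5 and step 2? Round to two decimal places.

Step 2: 0.794 × 1.333² = 1.4108rem
Step 5: 0.794 × 1.333⁵ = 3.3417rem
Difference: 3.3417 − 1.4108 = 1.9309rem

1.93rem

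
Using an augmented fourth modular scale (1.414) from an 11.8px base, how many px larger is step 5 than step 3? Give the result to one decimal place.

33.3px

Step 3: 11.8 × 1.414³ = 33.360px
Step 5: 11.8 × 1.414⁵ = 66.700px
Difference: 66.700 − 33.360 = 33.340px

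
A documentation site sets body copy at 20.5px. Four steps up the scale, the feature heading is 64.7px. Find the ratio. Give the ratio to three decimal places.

1.333

The ratio satisfies 20.5 × r⁴ = 64.7, so r = (64.7 / 20.5)^(1/4).
r = 3.1561^(1/4) ≈ 1.3329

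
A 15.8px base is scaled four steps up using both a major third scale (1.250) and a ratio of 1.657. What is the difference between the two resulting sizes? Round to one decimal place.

80.5px

Major third: 15.8 × 1.250⁴ = 38.574px
At 1.657: 15.8 × 1.657⁴ = 119.110px
Difference: 119.110 − 38.574 = 80.536px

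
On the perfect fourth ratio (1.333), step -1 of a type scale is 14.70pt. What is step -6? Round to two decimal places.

14.70 ÷ 1.333⁵ = 14.70 ÷ 4.20873 ≈ 3.493

3.49pt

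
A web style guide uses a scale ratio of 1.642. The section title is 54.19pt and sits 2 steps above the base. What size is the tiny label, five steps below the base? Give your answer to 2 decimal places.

Moving from step +2 to step -5 is 7 steps down, so divide by r⁷.
54.19 ÷ 1.642⁷ = 54.19 ÷ 32.18193 ≈ 1.684

1.68pt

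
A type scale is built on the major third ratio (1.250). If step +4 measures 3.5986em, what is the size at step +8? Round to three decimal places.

Moving from step +4 to step +8 is 4 steps up, so multiply by r⁴.
3.5986 × 1.250⁴ = 3.5986 × 2.44141 ≈ 8.786

8.786em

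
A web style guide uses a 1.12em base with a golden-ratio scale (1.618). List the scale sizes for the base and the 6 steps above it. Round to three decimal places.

Step 0: 1.12em
Step 1: 1.12 × 1.618 = 1.812
Step 2: 1.12 × 1.618² = 2.932
Step 3: 1.12 × 1.618³ = 4.744
Step 4: 1.12 × 1.618⁴ = 7.676
Step 5: 1.12 × 1.618⁵ = 12.420
Step 6: 1.12 × 1.618⁶ = 20.095

1.120em, 1.812em, 2.932em, 4.744em, 7.676em, 12.420em, 20.095em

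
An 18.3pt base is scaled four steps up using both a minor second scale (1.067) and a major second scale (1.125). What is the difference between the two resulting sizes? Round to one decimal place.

Minor second: 18.3 × 1.067⁴ = 23.720pt
Major second: 18.3 × 1.125⁴ = 29.313pt
Difference: 29.313 − 23.720 = 5.593pt

5.6pt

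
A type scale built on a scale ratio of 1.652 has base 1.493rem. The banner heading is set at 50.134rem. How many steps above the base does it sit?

1.652ⁿ = 50.134 / 1.493 = 33.5794
n = ln(33.5794) / ln(1.652) = 3.5139 / 0.5020 ≈ 7.00

7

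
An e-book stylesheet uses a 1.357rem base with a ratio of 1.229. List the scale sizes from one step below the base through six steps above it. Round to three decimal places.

Step -1: 1.357 ÷ 1.229 = 1.104
Step 0: 1.357rem
Step 1: 1.357 × 1.229 = 1.668
Step 2: 1.357 × 1.229² = 2.050
Step 3: 1.357 × 1.229³ = 2.519
Step 4: 1.357 × 1.229⁴ = 3.096
Step 5: 1.357 × 1.229⁵ = 3.805
Step 6: 1.357 × 1.229⁶ = 4.676

1.104rem, 1.357rem, 1.668rem, 2.050rem, 2.519rem, 3.096rem, 3.805rem, 4.676rem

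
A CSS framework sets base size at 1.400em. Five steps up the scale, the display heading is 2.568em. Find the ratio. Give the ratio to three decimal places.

1.129

The ratio satisfies 1.400 × r⁵ = 2.568, so r = (2.568 / 1.400)^(1/5).
r = 1.8343^(1/5) ≈ 1.1290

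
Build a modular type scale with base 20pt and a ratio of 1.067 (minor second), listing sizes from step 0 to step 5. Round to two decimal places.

20.00pt, 21.34pt, 22.77pt, 24.30pt, 25.92pt, 27.66pt

Step 0: 20pt
Step 1: 20.0 × 1.067 = 21.34
Step 2: 20.0 × 1.067² = 22.77
Step 3: 20.0 × 1.067³ = 24.30
Step 4: 20.0 × 1.067⁴ = 25.92
Step 5: 20.0 × 1.067⁵ = 27.66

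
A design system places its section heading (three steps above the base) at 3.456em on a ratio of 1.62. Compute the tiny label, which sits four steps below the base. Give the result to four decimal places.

0.1180em

3.456 ÷ 1.62⁷ = 3.456 ÷ 29.28229 ≈ 0.1180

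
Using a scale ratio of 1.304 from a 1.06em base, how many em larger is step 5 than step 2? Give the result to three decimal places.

Step 2: 1.06 × 1.304² = 1.80244em
Step 5: 1.06 × 1.304⁵ = 3.99663em
Difference: 3.99663 − 1.80244 = 2.19419em

2.194em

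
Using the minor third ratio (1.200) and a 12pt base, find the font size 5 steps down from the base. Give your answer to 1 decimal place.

12.0 ÷ 1.200⁵ = 12.0 ÷ 2.48832 ≈ 4.82

4.8pt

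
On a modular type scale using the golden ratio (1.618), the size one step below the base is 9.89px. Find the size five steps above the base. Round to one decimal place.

177.4px

The gap is 5 − (-1) = 6 steps, so the factor is 1.618^6.
9.89 × 1.618⁶ = 9.89 × 17.94201 ≈ 177.446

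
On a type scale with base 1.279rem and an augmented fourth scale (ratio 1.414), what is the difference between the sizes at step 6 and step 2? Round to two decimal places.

7.67rem

Step 2: 1.279 × 1.414² = 2.5572rem
Step 6: 1.279 × 1.414⁶ = 10.2227rem
Difference: 10.2227 − 2.5572 = 7.6655rem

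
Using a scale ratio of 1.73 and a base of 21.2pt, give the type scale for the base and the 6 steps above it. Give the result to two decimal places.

21.20pt, 36.68pt, 63.45pt, 109.77pt, 189.90pt, 328.52pt, 568.35pt

Step 0: 21.2pt
Step 1: 21.2 × 1.73 = 36.68
Step 2: 21.2 × 1.73² = 63.45
Step 3: 21.2 × 1.73³ = 109.77
Step 4: 21.2 × 1.73⁴ = 189.90
Step 5: 21.2 × 1.73⁵ = 328.52
Step 6: 21.2 × 1.73⁶ = 568.35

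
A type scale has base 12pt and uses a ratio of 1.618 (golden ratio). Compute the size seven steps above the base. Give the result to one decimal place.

348.4pt

12.0 × 1.618⁷ = 12.0 × 29.03017 ≈ 348.36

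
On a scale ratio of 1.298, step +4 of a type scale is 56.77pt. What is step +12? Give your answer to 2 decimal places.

457.42pt

56.77 × 1.298⁸ = 56.77 × 8.05745 ≈ 457.421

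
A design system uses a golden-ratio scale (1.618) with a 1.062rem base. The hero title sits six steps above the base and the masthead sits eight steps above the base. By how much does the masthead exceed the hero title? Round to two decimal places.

Step 6: 1.062 × 1.618⁶ = 19.0544rem
Step 8: 1.062 × 1.618⁸ = 49.8830rem
Difference: 49.8830 − 19.0544 = 30.8286rem

30.83rem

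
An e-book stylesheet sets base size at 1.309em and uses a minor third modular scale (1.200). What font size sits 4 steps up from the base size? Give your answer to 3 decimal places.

2.714em

1.309 × 1.200⁴ = 1.309 × 2.07360 ≈ 2.714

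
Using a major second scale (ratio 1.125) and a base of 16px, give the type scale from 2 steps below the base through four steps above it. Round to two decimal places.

12.64px, 14.22px, 16.00px, 18.00px, 20.25px, 22.78px, 25.63px

Step -2: 16.0 ÷ 1.125² = 12.64
Step -1: 16.0 ÷ 1.125 = 14.22
Step 0: 16px
Step 1: 16.0 × 1.125 = 18.00
Step 2: 16.0 × 1.125² = 20.25
Step 3: 16.0 × 1.125³ = 22.78
Step 4: 16.0 × 1.125⁴ = 25.63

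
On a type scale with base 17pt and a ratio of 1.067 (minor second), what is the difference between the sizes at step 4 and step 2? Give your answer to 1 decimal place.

Step 2: 17.0 × 1.067² = 19.354pt
Step 4: 17.0 × 1.067⁴ = 22.035pt
Difference: 22.035 − 19.354 = 2.681pt

2.7pt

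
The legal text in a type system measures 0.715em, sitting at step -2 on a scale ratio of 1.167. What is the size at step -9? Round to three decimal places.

Moving from step -2 to step -9 is 7 steps down, so divide by r⁷.
0.715 ÷ 1.167⁷ = 0.715 ÷ 2.94779 ≈ 0.243

0.243em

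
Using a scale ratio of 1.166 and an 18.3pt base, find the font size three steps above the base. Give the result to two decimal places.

Each step on a modular scale multiplies by the ratio, so the size n steps from the base is base × ratioⁿ.
18.3 × 1.166³ = 18.3 × 1.58524 ≈ 29.01

29.01pt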